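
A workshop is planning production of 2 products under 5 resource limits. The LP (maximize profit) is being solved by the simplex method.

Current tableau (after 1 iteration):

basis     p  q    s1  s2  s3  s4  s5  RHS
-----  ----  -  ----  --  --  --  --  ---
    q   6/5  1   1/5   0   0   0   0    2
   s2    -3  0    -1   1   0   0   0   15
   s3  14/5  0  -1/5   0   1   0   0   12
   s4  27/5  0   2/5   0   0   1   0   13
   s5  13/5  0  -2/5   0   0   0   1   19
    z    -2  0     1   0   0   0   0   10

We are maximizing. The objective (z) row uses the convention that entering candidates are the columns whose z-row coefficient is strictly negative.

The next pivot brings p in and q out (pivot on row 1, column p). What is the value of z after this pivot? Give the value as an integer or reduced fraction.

Minimum ratio for p: 2/(6/5) = 5/3.
z changes by −(z-row coeff of p)·ratio = −(-2)·(5/3) = 10/3.
New z = 10 + (10/3) = 40/3.

40/3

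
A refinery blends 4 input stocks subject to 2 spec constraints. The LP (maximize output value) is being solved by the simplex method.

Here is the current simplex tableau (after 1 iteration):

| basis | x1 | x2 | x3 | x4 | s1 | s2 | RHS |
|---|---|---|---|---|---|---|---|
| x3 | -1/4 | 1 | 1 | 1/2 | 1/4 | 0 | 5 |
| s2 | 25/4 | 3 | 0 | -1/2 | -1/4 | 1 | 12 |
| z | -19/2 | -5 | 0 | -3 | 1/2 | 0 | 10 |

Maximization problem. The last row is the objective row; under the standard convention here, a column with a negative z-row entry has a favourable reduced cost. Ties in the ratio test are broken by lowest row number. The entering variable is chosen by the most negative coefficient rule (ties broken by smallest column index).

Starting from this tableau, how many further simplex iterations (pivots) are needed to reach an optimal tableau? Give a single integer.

pivot: x1 in, s2 out → z = 706/25
pivot: x4 in, x3 out → z = 427/6
No improving column remains; optimal.

2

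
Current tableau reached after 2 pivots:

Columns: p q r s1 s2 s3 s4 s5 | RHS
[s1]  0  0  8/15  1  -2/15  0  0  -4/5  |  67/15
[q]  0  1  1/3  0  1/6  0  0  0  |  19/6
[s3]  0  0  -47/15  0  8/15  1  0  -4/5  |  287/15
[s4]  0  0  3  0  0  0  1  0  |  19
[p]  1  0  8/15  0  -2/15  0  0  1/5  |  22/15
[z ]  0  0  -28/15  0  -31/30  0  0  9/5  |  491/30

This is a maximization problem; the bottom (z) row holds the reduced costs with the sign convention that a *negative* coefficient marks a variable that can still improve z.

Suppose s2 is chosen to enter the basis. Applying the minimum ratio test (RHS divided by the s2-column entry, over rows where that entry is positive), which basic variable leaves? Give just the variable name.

Ratios: row 1 (s1): entry -2/15 ≤ 0, skip; row 2 (q): (19/6)/(1/6) = 19; row 3 (s3): (287/15)/(8/15) = 287/8; row 4 (s4): entry 0 ≤ 0, skip; row 5 (p): entry -2/15 ≤ 0, skip.
Minimum ratio 19 is in the q row, so q leaves.

q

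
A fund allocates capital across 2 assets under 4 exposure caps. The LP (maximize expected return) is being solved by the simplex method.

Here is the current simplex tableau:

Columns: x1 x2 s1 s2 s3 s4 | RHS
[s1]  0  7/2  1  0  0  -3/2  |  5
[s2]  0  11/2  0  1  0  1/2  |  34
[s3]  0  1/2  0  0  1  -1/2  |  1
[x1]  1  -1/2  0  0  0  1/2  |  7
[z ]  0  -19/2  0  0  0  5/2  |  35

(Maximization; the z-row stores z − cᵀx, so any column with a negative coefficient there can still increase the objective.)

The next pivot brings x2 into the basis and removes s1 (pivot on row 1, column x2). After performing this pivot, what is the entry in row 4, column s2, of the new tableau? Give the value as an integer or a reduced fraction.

0

Pivot element is row 1, column x2: 7/2.
Normalize row 1: new (row 1, s2) = 0/(7/2) = 0.
row 4 ← row 4 − (-1/2)·(new row 1): 0 − (-1/2)·0 = 0.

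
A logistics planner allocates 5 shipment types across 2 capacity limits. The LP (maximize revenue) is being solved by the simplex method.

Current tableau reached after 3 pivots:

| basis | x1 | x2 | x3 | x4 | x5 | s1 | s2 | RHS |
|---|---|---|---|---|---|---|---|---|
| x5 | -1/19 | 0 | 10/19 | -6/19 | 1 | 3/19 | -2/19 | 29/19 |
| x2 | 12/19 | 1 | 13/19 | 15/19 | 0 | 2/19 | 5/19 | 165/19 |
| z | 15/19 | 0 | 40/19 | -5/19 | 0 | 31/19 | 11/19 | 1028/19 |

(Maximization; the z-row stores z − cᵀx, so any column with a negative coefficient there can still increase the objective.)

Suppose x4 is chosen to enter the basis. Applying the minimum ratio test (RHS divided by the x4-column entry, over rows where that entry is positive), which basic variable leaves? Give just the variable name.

Ratios: row 1 (x5): entry -6/19 ≤ 0, skip; row 2 (x2): (165/19)/(15/19) = 11.
Minimum ratio 11 is in the x2 row, so x2 leaves.

x2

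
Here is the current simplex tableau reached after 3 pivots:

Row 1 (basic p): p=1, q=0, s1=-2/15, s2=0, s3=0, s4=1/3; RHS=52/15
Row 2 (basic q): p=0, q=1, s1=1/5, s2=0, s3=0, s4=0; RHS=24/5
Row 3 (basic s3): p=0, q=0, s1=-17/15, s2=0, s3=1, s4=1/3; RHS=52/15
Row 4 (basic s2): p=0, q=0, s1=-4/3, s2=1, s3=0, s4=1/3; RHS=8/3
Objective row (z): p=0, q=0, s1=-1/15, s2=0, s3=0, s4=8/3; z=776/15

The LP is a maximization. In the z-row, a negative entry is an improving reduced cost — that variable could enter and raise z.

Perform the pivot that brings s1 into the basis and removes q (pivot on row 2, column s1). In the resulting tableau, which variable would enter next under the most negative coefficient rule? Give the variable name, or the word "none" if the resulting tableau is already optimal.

none

Pivot element 1/5. New z-row = old z-row − (-1/15)·(row 2/(1/5)).
Updated z-row coefficients: p: 0, q: 1/3, s1: 0, s2: 0, s3: 0, s4: 8/3.
No coefficient is strictly negative; the tableau after this pivot is optimal.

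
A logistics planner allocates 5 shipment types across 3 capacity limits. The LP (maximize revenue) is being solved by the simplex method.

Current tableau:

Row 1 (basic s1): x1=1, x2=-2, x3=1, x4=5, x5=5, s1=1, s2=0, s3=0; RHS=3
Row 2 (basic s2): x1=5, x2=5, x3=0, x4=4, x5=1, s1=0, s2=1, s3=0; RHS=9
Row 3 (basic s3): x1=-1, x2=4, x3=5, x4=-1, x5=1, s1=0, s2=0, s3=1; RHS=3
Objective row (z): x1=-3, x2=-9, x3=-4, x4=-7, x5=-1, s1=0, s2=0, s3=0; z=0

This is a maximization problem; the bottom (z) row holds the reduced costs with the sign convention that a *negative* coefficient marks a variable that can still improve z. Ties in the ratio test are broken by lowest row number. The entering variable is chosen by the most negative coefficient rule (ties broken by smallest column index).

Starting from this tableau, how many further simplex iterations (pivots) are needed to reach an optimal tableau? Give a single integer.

pivot: x2 in, s3 out → z = 27/4
pivot: x4 in, s1 out → z = 16
pivot: x1 in, s2 out → z = 16
No improving column remains; optimal.

3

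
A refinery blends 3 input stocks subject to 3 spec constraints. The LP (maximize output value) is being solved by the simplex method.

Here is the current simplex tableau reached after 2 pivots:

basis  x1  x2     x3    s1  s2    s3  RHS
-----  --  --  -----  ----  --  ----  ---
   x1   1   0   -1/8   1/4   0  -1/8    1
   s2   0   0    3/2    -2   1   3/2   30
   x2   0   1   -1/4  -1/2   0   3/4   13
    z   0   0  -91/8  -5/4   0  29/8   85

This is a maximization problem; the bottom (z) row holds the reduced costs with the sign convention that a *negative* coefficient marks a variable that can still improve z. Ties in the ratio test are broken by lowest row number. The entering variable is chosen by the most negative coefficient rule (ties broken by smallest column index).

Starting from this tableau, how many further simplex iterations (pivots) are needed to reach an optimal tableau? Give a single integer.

2

pivot: x3 in, s2 out → z = 625/2
pivot: s1 in, x1 out → z = 1002
No improving column remains; optimal.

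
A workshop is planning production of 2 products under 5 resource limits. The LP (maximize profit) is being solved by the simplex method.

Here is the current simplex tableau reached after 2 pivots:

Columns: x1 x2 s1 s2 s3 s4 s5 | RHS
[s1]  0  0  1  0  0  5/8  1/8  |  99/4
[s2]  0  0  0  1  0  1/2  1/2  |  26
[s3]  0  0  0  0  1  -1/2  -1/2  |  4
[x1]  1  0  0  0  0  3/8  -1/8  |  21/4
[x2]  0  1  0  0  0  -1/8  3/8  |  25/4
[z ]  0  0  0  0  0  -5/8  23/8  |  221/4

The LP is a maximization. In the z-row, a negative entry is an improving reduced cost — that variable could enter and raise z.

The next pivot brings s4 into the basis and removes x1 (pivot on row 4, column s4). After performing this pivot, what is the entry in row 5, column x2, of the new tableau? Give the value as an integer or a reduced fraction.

1

Pivot element is row 4, column s4: 3/8.
Normalize row 4: new (row 4, x2) = 0/(3/8) = 0.
row 5 ← row 5 − (-1/8)·(new row 4): 1 − (-1/8)·0 = 1.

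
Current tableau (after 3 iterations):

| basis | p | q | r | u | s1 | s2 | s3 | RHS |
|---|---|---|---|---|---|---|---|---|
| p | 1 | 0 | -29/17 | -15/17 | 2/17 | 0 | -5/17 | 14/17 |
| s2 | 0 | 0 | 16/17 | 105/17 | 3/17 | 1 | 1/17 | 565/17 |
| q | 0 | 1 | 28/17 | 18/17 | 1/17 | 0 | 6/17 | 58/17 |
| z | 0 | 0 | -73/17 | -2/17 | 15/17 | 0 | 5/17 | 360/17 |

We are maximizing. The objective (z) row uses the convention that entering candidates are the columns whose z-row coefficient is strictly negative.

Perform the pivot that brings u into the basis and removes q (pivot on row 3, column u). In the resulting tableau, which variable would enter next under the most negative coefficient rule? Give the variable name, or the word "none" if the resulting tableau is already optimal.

r

Pivot element 18/17. New z-row = old z-row − (-2/17)·(row 3/(18/17)).
Updated z-row coefficients: p: 0, q: 1/9, r: -37/9, u: 0, s1: 8/9, s2: 0, s3: 1/3.
The most negative is -37/9 in column r, so r would enter next.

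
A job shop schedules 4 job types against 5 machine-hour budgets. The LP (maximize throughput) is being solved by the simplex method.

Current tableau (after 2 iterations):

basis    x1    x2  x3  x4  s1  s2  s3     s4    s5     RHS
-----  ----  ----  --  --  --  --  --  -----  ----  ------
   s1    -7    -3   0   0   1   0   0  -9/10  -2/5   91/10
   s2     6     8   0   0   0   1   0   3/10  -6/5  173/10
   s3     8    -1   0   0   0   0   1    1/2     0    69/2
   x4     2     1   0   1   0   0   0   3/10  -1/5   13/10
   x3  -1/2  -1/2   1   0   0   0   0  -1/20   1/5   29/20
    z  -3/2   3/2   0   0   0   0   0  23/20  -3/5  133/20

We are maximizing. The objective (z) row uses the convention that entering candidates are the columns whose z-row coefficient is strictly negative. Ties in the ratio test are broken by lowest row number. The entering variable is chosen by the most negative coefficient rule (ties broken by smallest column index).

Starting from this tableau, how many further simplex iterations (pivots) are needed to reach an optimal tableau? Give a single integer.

2

pivot: x1 in, x4 out → z = 61/8
pivot: s5 in, x3 out → z = 33/2
No improving column remains; optimal.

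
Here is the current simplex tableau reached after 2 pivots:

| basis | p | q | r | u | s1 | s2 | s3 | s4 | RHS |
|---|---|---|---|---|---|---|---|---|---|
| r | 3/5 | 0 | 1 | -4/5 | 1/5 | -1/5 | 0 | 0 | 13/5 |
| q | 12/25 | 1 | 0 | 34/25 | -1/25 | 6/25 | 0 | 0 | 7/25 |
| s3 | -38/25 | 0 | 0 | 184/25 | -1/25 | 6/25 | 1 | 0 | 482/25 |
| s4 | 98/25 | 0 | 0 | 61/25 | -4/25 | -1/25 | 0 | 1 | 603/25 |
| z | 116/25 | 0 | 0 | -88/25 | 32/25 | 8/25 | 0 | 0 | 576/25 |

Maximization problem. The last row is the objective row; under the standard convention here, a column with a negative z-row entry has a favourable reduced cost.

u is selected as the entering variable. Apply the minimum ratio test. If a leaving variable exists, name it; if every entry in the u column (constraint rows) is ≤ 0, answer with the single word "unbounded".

Ratios: row 1 (r): entry -4/5 ≤ 0, skip; row 2 (q): (7/25)/(34/25) = 7/34; row 3 (s3): (482/25)/(184/25) = 241/92; row 4 (s4): (603/25)/(61/25) = 603/61.
Minimum ratio is in the q row, so q leaves.

q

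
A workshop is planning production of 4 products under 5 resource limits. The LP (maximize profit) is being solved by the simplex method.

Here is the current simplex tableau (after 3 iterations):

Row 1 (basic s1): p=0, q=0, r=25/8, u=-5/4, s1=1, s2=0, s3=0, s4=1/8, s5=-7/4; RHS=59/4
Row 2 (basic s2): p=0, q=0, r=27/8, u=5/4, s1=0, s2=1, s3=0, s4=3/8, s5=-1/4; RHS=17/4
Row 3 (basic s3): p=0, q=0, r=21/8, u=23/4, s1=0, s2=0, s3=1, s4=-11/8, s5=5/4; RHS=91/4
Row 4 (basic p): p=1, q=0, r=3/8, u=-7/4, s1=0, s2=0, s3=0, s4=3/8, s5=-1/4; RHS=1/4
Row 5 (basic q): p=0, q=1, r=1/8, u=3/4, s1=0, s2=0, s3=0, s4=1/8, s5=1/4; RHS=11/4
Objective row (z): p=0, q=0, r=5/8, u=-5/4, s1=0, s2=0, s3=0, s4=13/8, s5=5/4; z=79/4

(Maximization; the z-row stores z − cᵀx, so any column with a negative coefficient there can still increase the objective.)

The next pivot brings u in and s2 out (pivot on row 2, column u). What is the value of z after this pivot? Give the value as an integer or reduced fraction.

24

Minimum ratio for u: (17/4)/(5/4) = 17/5.
z changes by −(z-row coeff of u)·ratio = −(-5/4)·(17/5) = 17/4.
New z = 79/4 + (17/4) = 24.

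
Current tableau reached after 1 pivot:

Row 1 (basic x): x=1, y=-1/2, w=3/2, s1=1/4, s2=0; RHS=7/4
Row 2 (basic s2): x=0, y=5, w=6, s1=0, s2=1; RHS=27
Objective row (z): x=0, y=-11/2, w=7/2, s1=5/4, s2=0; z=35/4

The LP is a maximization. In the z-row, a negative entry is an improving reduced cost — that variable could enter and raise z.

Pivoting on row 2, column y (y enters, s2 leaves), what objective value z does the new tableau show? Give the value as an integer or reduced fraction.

Minimum ratio for y: 27/5 = 27/5.
z changes by −(z-row coeff of y)·ratio = −(-11/2)·(27/5) = 297/10.
New z = 35/4 + (297/10) = 769/20.

769/20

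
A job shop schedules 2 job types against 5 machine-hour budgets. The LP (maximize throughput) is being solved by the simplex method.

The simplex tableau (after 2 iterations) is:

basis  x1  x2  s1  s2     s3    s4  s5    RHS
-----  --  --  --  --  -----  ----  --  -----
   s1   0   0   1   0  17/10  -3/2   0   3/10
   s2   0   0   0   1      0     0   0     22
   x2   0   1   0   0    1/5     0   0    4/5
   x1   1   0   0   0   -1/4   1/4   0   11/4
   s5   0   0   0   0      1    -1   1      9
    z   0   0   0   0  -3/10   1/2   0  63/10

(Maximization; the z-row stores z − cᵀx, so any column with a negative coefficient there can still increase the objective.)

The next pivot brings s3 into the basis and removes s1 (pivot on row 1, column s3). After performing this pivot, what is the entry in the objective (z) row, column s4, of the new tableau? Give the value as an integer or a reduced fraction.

Pivot element is row 1, column s3: 17/10.
Normalize row 1: new (row 1, s4) = (-3/2)/(17/10) = -15/17.
z-row ← z-row − (-3/10)·(new row 1): 1/2 − (-3/10)·(-15/17) = 4/17.

4/17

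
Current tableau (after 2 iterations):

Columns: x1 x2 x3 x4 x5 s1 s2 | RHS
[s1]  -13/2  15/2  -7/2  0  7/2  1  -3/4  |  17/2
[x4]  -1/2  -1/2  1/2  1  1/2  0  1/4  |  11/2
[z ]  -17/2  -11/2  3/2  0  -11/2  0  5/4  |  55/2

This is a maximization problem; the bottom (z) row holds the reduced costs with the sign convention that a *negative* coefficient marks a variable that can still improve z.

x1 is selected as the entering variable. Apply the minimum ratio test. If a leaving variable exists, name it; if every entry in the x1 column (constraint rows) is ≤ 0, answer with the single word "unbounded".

unbounded

x1-column entries: row 1: -13/2, row 2: -1/2. All ≤ 0, so x1 can increase without bound; the LP is unbounded in this direction.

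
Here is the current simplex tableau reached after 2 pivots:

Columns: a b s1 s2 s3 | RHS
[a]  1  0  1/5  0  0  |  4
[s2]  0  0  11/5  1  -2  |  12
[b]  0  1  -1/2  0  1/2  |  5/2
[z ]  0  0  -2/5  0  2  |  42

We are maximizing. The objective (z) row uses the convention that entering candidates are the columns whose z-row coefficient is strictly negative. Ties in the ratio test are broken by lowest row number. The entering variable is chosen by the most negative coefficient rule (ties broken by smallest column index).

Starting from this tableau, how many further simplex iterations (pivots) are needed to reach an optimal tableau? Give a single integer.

1

pivot: s1 in, s2 out → z = 486/11
No improving column remains; optimal.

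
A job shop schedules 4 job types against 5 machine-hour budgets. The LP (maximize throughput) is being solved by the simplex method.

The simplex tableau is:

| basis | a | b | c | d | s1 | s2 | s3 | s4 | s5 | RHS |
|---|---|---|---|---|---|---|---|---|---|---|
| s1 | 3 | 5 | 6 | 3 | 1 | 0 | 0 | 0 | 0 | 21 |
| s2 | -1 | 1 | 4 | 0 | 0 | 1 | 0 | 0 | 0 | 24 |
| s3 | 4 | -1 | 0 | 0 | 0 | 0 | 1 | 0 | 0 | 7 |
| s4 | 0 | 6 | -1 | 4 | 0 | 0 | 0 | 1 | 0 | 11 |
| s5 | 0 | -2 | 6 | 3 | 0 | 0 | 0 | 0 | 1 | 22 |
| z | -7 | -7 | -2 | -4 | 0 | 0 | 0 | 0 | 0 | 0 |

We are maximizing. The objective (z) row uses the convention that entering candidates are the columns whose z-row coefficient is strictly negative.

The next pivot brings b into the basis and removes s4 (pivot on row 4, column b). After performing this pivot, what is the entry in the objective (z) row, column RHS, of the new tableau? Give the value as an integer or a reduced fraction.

Pivot element is row 4, column b: 6.
Normalize row 4: new (row 4, RHS) = 11/6 = 11/6.
z-row ← z-row − (-7)·(new row 4): 0 − (-7)·(11/6) = 77/6.

77/6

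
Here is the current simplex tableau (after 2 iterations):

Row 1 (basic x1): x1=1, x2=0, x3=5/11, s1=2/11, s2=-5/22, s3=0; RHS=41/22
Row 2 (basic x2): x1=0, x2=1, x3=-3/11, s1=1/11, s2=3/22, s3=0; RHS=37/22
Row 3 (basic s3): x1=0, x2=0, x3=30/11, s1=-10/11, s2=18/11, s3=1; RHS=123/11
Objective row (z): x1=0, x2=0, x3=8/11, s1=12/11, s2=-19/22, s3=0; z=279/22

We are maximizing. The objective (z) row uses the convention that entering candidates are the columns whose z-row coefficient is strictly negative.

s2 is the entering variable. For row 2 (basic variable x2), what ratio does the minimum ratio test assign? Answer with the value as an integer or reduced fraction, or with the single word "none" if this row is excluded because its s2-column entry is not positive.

Ratio = RHS / (s2 entry) = (37/22) / (3/22) = 37/3.

37/3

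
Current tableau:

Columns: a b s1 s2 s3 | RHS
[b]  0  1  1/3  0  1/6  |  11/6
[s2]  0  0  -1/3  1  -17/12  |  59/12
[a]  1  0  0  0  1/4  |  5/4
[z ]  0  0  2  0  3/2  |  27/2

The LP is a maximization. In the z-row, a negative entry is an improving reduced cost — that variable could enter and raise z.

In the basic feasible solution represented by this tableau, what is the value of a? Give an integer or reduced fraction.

a is basic (row 3); its value is the RHS of that row: 5/4.

5/4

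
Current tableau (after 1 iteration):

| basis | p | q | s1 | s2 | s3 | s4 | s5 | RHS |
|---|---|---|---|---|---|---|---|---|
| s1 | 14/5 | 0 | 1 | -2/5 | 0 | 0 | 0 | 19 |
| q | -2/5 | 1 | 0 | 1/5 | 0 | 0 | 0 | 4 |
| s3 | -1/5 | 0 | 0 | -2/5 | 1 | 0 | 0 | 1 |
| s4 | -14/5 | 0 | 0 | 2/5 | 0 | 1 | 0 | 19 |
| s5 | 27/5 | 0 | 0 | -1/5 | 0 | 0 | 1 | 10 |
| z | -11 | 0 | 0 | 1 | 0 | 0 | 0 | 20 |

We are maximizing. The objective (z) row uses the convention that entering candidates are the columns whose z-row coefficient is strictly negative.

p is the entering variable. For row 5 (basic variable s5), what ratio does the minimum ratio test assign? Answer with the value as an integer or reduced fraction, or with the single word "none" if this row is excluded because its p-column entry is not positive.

Ratio = RHS / (p entry) = 10 / (27/5) = 50/27.

50/27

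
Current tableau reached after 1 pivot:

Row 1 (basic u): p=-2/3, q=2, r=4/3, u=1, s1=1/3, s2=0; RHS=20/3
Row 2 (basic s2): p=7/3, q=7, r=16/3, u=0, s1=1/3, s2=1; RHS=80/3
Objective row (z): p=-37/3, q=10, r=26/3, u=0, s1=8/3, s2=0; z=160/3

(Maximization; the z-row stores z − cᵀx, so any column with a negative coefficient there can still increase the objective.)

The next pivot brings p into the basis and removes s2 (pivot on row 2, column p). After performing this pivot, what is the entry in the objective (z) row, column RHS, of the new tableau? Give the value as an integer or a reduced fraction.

1360/7

Pivot element is row 2, column p: 7/3.
Normalize row 2: new (row 2, RHS) = (80/3)/(7/3) = 80/7.
z-row ← z-row − (-37/3)·(new row 2): 160/3 − (-37/3)·(80/7) = 1360/7.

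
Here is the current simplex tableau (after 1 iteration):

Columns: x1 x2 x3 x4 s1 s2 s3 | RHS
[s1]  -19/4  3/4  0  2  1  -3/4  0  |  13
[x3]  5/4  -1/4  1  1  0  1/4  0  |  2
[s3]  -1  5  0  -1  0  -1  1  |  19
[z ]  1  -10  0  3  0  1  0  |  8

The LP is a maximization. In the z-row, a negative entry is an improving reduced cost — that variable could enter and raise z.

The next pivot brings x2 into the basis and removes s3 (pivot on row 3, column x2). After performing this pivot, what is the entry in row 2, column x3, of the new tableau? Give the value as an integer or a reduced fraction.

1

Pivot element is row 3, column x2: 5.
Normalize row 3: new (row 3, x3) = 0/5 = 0.
row 2 ← row 2 − (-1/4)·(new row 3): 1 − (-1/4)·0 = 1.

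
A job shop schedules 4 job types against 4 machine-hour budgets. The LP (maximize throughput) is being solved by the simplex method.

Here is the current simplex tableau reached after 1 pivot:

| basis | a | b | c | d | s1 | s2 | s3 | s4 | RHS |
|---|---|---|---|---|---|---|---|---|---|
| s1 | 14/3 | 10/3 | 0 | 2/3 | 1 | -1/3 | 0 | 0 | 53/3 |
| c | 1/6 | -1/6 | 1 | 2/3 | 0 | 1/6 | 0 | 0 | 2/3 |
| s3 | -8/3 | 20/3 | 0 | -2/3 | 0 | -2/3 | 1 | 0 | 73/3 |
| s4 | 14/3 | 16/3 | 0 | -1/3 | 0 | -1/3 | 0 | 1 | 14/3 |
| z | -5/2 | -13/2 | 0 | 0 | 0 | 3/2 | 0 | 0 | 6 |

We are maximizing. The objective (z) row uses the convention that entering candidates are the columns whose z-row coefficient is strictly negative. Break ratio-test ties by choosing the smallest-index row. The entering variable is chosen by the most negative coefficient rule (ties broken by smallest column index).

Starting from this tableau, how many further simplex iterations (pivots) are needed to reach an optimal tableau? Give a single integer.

pivot: b in, s4 out → z = 187/16
pivot: d in, c out → z = 256/21
No improving column remains; optimal.

2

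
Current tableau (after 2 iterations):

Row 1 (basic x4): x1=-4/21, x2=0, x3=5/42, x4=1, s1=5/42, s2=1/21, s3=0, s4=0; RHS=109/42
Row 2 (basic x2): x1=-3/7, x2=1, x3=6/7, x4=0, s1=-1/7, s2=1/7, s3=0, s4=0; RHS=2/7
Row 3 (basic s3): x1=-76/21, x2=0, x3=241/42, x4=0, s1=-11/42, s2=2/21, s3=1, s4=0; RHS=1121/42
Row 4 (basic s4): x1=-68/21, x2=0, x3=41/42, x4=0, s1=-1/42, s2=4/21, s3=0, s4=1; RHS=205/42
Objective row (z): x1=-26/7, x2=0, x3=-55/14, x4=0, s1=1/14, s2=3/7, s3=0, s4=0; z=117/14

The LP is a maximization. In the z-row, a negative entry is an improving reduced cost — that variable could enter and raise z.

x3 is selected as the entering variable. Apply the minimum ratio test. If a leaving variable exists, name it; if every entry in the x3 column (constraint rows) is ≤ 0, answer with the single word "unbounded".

Ratios: row 1 (x4): (109/42)/(5/42) = 109/5; row 2 (x2): (2/7)/(6/7) = 1/3; row 3 (s3): (1121/42)/(241/42) = 1121/241; row 4 (s4): (205/42)/(41/42) = 5.
Minimum ratio is in the x2 row, so x2 leaves.

x2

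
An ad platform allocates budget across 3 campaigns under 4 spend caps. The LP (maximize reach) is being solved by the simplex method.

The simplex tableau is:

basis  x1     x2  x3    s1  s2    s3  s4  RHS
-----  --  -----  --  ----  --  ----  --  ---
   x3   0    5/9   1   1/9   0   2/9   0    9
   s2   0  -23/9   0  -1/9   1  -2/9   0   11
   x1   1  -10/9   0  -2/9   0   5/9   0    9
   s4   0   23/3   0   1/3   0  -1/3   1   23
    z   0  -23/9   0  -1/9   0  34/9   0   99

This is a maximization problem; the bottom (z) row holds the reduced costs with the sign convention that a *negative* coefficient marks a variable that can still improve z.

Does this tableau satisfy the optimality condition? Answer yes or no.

no

Column x2 has objective-row coefficient -23/9, which is negative; an improving pivot exists, so not yet optimal.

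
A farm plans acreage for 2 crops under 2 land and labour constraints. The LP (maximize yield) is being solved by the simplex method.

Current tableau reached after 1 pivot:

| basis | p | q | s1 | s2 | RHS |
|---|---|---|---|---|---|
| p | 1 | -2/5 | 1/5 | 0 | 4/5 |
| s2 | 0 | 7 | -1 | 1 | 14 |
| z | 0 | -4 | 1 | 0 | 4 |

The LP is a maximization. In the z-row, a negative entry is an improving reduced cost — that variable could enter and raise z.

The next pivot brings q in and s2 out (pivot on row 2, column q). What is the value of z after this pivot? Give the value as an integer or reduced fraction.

Minimum ratio for q: 14/7 = 2.
z changes by −(z-row coeff of q)·ratio = −(-4)·2 = 8.
New z = 4 + 8 = 12.

12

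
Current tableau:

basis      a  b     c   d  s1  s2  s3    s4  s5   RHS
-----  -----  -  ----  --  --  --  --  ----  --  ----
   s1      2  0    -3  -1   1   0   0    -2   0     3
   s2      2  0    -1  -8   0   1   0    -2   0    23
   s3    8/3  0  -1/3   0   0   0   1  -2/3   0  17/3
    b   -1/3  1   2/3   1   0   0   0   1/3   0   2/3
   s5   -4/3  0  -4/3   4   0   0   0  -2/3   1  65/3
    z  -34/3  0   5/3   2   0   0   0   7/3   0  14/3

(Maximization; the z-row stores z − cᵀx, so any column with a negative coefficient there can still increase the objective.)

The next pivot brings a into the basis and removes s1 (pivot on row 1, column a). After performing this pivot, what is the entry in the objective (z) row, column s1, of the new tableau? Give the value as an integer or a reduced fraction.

17/3

Pivot element is row 1, column a: 2.
Normalize row 1: new (row 1, s1) = 1/2 = 1/2.
z-row ← z-row − (-34/3)·(new row 1): 0 − (-34/3)·(1/2) = 17/3.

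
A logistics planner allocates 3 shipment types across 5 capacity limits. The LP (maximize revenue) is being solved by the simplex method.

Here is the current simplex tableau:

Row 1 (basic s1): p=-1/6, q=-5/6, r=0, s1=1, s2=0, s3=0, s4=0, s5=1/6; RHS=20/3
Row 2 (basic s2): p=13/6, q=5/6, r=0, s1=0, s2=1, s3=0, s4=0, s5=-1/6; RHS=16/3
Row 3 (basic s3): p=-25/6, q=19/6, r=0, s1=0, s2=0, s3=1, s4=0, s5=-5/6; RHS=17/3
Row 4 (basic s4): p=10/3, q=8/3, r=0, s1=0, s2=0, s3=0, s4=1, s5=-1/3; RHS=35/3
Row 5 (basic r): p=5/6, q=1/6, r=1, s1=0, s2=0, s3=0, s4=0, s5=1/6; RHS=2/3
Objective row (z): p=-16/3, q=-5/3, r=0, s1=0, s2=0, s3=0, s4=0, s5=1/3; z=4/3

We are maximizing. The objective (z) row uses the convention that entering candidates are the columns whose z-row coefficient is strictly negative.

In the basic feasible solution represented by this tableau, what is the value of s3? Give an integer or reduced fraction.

s3 is basic (row 3); its value is the RHS of that row: 17/3.

17/3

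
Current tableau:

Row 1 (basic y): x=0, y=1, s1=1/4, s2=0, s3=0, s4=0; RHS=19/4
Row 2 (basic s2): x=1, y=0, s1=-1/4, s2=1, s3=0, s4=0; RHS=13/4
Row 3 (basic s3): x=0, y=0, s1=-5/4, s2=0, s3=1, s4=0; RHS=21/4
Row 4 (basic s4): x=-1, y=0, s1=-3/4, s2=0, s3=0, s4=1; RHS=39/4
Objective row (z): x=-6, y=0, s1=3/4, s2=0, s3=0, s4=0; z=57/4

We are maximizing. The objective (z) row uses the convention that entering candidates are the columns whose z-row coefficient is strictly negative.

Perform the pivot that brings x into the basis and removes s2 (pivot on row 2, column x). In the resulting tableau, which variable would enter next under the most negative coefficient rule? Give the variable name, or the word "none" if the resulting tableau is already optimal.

Pivot element 1. New z-row = old z-row − (-6)·(row 2/1).
Updated z-row coefficients: x: 0, y: 0, s1: -3/4, s2: 6, s3: 0, s4: 0.
The most negative is -3/4 in column s1, so s1 would enter next.

s1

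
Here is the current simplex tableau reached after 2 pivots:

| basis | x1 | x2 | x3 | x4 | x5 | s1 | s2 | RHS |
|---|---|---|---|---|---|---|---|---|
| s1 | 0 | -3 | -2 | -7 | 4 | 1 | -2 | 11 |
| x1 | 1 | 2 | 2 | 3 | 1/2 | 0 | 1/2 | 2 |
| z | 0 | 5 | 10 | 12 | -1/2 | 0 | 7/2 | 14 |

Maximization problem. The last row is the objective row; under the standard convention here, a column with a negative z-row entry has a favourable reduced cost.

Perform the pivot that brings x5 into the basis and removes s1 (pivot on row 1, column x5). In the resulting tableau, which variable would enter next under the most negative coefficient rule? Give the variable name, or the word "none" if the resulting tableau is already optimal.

Pivot element 4. New z-row = old z-row − (-1/2)·(row 1/4).
Updated z-row coefficients: x1: 0, x2: 37/8, x3: 39/4, x4: 89/8, x5: 0, s1: 1/8, s2: 13/4.
No coefficient is strictly negative; the tableau after this pivot is optimal.

none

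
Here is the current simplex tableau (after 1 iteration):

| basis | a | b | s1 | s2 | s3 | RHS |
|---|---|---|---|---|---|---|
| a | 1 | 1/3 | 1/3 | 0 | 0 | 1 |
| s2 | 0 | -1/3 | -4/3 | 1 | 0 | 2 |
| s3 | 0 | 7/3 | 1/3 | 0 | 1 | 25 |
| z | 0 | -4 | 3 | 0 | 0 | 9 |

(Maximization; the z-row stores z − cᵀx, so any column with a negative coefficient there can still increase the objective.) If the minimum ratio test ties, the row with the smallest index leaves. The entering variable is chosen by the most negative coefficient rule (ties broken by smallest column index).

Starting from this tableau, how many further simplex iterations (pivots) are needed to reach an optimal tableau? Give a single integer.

pivot: b in, a out → z = 21
No improving column remains; optimal.

1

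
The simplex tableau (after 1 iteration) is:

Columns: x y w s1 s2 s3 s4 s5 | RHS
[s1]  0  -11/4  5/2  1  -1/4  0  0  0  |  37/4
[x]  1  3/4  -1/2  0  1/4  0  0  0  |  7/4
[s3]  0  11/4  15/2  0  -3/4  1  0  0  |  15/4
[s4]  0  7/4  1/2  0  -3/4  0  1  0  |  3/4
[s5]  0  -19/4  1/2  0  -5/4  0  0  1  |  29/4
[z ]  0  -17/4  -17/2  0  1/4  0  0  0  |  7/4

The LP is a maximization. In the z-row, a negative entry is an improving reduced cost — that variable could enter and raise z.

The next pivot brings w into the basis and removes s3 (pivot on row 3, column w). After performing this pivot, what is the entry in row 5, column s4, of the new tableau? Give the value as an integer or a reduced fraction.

Pivot element is row 3, column w: 15/2.
Normalize row 3: new (row 3, s4) = 0/(15/2) = 0.
row 5 ← row 5 − (1/2)·(new row 3): 0 − (1/2)·0 = 0.

0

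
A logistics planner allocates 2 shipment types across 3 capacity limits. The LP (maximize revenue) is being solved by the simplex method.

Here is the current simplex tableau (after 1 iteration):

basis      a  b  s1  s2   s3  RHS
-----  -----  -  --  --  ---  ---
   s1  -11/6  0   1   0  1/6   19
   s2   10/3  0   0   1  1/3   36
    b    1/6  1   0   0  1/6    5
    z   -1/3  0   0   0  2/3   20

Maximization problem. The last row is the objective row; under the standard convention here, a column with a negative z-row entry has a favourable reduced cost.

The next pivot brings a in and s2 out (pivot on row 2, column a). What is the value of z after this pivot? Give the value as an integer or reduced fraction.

118/5

Minimum ratio for a: 36/(10/3) = 54/5.
z changes by −(z-row coeff of a)·ratio = −(-1/3)·(54/5) = 18/5.
New z = 20 + (18/5) = 118/5.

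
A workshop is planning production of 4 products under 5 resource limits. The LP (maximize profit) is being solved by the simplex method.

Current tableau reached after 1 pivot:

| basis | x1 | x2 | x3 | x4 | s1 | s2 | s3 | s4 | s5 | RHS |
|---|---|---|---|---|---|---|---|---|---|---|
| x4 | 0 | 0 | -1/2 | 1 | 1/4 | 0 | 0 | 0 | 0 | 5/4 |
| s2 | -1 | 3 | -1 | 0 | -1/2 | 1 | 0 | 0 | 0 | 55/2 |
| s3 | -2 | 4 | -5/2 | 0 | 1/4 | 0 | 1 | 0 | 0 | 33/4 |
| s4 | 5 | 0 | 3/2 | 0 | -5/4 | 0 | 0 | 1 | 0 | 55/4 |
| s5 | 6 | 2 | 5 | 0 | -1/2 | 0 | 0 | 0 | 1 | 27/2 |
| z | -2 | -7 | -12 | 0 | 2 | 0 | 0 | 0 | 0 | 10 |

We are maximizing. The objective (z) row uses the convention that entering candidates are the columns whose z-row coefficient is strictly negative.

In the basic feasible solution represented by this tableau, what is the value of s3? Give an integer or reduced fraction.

s3 is basic (row 3); its value is the RHS of that row: 33/4.

33/4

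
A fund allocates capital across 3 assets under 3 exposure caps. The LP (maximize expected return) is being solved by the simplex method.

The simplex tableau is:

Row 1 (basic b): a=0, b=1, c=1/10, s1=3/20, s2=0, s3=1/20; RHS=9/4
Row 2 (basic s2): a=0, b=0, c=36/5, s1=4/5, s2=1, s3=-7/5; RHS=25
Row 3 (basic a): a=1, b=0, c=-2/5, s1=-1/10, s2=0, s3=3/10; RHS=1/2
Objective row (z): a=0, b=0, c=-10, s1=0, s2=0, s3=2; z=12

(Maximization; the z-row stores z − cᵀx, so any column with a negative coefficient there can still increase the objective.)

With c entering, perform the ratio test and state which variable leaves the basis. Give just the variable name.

s2

Ratios: row 1 (b): (9/4)/(1/10) = 45/2; row 2 (s2): 25/(36/5) = 125/36; row 3 (a): entry -2/5 ≤ 0, skip.
Minimum ratio 125/36 is in the s2 row, so s2 leaves.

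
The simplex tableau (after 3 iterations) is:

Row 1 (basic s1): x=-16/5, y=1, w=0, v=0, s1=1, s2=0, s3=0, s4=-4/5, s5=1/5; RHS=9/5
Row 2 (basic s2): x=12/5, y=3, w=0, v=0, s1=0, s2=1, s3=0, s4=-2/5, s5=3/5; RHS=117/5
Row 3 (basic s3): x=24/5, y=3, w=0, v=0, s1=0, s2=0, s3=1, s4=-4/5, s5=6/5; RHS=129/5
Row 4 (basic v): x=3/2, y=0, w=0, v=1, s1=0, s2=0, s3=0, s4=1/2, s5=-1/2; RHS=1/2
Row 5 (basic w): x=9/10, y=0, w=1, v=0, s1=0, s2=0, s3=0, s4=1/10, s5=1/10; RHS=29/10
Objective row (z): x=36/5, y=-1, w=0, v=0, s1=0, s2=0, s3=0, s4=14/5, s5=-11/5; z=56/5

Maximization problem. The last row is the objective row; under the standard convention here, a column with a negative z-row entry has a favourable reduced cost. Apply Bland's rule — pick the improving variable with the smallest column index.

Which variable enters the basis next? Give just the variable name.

Objective-row coefficients: x: 36/5, y: -1, w: 0, v: 0, s1: 0, s2: 0, s3: 0, s4: 14/5, s5: -11/5.
Improving columns: y, s5. Bland's rule picks the smallest column index → y.

y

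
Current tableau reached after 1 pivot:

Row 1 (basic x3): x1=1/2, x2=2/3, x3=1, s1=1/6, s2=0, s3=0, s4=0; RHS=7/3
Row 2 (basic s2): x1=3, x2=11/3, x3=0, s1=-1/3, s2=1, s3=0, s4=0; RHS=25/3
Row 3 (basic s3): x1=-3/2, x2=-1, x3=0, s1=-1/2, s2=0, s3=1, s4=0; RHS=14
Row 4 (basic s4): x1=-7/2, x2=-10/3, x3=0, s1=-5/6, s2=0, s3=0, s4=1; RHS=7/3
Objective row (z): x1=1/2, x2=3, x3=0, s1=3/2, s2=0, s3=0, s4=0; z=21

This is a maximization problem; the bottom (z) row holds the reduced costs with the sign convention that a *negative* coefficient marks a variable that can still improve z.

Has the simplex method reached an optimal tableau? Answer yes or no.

yes

No objective-row coefficient is strictly negative, so no entering variable exists; the tableau is optimal.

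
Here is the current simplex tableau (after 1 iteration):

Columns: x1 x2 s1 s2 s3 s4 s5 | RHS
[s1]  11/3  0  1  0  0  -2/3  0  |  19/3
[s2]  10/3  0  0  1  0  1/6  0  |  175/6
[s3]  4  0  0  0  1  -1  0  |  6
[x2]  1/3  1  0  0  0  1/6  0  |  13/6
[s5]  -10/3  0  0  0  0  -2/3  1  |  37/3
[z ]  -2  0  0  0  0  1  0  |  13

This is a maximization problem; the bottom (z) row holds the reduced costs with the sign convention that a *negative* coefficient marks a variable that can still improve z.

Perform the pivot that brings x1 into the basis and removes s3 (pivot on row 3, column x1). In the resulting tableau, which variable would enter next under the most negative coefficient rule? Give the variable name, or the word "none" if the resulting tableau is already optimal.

none

Pivot element 4. New z-row = old z-row − (-2)·(row 3/4).
Updated z-row coefficients: x1: 0, x2: 0, s1: 0, s2: 0, s3: 1/2, s4: 1/2, s5: 0.
No coefficient is strictly negative; the tableau after this pivot is optimal.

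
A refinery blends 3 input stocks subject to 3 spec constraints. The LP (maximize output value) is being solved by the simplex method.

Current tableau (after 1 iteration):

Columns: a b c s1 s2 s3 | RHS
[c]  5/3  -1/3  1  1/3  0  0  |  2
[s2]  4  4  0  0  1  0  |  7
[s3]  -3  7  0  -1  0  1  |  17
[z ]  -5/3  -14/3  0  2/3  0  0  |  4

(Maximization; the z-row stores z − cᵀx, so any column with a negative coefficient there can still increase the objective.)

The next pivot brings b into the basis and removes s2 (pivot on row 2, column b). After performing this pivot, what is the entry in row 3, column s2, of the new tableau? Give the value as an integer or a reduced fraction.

Pivot element is row 2, column b: 4.
Normalize row 2: new (row 2, s2) = 1/4 = 1/4.
row 3 ← row 3 − 7·(new row 2): 0 − 7·(1/4) = -7/4.

-7/4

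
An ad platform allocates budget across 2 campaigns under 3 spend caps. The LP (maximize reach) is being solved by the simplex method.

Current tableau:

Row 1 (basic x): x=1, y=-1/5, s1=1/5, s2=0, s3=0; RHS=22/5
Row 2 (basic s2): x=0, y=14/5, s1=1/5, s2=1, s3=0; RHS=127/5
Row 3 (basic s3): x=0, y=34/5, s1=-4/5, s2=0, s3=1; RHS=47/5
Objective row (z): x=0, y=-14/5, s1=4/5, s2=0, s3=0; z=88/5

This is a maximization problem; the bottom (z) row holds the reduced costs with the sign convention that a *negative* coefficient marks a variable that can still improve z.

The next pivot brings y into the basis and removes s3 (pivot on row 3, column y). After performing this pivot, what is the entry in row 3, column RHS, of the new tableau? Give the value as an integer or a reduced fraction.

Pivot element is row 3, column y: 34/5.
Normalize row 3: new (row 3, RHS) = (47/5)/(34/5) = 47/34.
Row 3 is the pivot row, so the entry is 47/34.

47/34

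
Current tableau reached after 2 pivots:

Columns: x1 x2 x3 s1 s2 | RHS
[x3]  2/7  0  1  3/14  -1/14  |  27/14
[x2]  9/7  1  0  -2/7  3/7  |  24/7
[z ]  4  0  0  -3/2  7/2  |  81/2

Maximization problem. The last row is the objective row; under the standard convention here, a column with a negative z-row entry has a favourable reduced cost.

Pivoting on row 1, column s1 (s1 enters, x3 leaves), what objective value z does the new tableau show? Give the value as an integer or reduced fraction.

Minimum ratio for s1: (27/14)/(3/14) = 9.
z changes by −(z-row coeff of s1)·ratio = −(-3/2)·9 = 27/2.
New z = 81/2 + (27/2) = 54.

54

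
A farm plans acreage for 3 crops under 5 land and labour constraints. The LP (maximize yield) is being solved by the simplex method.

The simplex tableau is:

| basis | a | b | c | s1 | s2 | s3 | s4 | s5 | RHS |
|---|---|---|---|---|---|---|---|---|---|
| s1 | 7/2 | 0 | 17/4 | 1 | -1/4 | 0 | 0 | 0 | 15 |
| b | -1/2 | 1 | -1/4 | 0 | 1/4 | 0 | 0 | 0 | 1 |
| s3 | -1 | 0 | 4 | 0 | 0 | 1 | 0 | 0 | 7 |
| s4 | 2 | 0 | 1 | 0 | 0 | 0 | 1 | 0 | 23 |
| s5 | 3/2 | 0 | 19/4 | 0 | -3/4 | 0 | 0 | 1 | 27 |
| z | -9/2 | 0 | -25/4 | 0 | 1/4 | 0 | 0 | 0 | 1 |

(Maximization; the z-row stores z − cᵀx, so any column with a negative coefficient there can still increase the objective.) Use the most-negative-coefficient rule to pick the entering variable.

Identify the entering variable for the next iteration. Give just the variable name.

c

Objective-row coefficients: a: -9/2, b: 0, c: -25/4, s1: 0, s2: 1/4, s3: 0, s4: 0, s5: 0.
The most negative is -25/4 in column c, so c enters.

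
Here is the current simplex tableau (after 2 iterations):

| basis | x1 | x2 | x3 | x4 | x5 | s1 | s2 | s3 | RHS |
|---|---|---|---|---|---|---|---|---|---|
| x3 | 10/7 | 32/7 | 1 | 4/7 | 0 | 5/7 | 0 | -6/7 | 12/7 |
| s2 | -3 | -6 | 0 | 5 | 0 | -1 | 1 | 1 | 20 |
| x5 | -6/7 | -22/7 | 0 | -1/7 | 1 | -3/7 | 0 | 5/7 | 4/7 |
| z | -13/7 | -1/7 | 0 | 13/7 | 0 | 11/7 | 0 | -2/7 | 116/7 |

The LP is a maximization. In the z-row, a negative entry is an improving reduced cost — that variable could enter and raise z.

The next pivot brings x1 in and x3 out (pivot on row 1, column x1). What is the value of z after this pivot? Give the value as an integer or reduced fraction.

Minimum ratio for x1: (12/7)/(10/7) = 6/5.
z changes by −(z-row coeff of x1)·ratio = −(-13/7)·(6/5) = 78/35.
New z = 116/7 + (78/35) = 94/5.

94/5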